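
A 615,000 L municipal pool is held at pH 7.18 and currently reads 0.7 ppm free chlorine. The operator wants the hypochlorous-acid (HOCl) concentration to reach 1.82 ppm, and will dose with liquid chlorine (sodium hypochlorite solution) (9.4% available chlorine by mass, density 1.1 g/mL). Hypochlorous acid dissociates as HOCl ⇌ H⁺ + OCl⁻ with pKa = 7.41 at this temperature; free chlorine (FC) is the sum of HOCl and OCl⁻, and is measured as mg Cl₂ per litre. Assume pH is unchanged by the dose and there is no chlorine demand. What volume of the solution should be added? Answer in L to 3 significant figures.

[OCl⁻]/[HOCl] = 10^(pH − pKa) = 10^(7.18 − 7.41) = 0.5888; fraction as HOCl = 1/(1 + 0.5888) = 0.6294.
Free chlorine required for 1.82 ppm HOCl: 1.82 / 0.6294 = 2.892 ppm.
FC to add: 2.892 − 0.7 = 2.192 mg/L as Cl₂.
Cl₂ equivalent: 2.192 mg/L × 615,000 L = 1348 g.
Product at 9.4% available Cl: 1348 / 0.094 = 14,340 g.
Volume: 14,340 g ÷ 1.1 g/mL = 13,040 mL.

13.0 L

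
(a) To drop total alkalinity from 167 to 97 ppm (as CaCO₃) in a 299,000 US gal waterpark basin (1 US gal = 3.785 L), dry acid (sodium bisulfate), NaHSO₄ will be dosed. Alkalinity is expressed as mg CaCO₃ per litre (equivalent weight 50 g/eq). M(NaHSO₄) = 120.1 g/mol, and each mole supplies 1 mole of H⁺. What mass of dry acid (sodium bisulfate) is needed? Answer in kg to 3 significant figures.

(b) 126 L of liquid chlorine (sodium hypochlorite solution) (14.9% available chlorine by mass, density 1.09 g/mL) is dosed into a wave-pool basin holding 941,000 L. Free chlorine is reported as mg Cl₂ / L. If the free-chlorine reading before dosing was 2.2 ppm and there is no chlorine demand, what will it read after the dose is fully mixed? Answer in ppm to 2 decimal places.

(a) 190 kg; (b) 23.95 ppm

(a) Volume: 299,000 US gal × 3.785 L/gal = 1,131,715 L.
(a) Alkalinity to neutralize: (167 − 97) = 70 mg/L as CaCO₃ × 1,131,715 L = 79,220 g as CaCO₃.
(a) Equivalents of H⁺ required: 79,220 ÷ 50 g/eq = 1584 eq = 1584 mol NaHSO₄.
(a) Mass of NaHSO₄: 1584 × 120.1 = 190,300 g.

(b) Mass of solution: 126 L × 1000 mL/L × 1.09 g/mL = 137,300 g.
(b) Available chlorine delivered: 137,300 g × 0.149 = 20,460 g as Cl₂.
(b) Concentration rise: 20,460 g / 941,000 L = 21.75 mg/L = 21.75 ppm.
(b) Final FC: 2.2 + 21.75 = 23.95 ppm.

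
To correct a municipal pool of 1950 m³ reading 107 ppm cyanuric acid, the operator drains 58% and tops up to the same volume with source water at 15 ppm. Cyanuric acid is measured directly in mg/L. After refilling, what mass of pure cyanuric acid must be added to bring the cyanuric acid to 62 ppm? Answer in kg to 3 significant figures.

16.3 kg

Volume: 1950 m³ = 1,950,000 L.
After draining 58% and refilling: 107 × 0.42 + 15 × 0.58 = 53.64 ppm.
Deficit to target: 62 − 53.64 = 8.36 mg/L.
Mass: 8.36 mg/L × 1,950,000 L = 16,300 g cyanuric acid.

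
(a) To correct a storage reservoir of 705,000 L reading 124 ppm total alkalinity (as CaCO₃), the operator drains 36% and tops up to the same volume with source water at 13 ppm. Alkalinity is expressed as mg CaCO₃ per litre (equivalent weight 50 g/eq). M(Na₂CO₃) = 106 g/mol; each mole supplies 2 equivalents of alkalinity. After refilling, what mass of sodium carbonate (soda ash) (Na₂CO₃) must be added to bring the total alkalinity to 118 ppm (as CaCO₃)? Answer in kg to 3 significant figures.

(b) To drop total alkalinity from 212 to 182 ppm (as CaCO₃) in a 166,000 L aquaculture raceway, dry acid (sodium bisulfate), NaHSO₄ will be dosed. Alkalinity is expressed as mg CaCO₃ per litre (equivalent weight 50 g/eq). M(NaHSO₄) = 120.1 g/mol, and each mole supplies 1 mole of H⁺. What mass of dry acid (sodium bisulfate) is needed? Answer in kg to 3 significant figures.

(a) 25.4 kg; (b) 12.0 kg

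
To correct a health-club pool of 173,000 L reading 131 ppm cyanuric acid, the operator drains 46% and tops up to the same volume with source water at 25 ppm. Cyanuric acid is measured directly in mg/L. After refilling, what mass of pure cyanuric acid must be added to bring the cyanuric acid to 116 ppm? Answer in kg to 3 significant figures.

After draining 46% and refilling: 131 × 0.54 + 25 × 0.46 = 82.24 ppm.
Deficit to target: 116 − 82.24 = 33.76 mg/L.
Mass: 33.76 mg/L × 173,000 L = 5840 g cyanuric acid.

5.84 kg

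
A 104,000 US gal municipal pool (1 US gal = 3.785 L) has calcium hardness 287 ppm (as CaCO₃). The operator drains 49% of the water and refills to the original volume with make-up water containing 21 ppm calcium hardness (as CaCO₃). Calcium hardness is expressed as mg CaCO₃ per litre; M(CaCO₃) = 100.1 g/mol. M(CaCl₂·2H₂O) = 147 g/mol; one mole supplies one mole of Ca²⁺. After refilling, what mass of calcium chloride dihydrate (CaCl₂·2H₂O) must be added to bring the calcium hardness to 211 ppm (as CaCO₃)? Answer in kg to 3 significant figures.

Volume: 104,000 US gal × 3.785 L/gal = 393,640 L.
After draining 49% and refilling: 287 × 0.51 + 21 × 0.49 = 156.66 ppm.
Deficit to target: 211 − 156.66 = 54.34 mg/L.
As CaCO₃: 54.34 mg/L × 393,640 L = 21,390 g; ÷ 100.1 = 213.7 mol Ca²⁺.
Mass: 213.7 × 147 = 31,410 g.

31.4 kg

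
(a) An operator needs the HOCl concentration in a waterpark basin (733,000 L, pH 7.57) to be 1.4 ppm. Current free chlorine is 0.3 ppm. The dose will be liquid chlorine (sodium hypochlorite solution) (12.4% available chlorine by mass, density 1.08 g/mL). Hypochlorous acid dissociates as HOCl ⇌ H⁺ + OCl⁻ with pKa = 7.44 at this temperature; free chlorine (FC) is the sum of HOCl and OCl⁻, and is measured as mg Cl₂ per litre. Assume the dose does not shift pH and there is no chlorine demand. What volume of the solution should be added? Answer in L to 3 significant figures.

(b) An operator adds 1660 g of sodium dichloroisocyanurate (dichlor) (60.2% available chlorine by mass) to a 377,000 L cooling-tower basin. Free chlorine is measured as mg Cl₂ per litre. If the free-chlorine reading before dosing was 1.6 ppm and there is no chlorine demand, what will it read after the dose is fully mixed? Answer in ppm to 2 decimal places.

(a) [OCl⁻]/[HOCl] = 10^(pH − pKa) = 10^(7.57 − 7.44) = 1.349; fraction as HOCl = 1/(1 + 1.349) = 0.4257.
(a) Free chlorine required for 1.4 ppm HOCl: 1.4 / 0.4257 = 3.289 ppm.
(a) FC to add: 3.289 − 0.3 = 2.989 mg/L as Cl₂.
(a) Cl₂ equivalent: 2.989 mg/L × 733,000 L = 2191 g.
(a) Product at 12.4% available Cl: 2191 / 0.124 = 17,670 g.
(a) Volume: 17,670 g ÷ 1.08 g/mL = 16,360 mL.

(b) Available chlorine delivered: 1660 g × 0.602 = 999.3 g as Cl₂.
(b) Concentration rise: 999.3 g / 377,000 L = 2.651 mg/L = 2.65 ppm.
(b) Final FC: 1.6 + 2.65 = 4.25 ppm.

(a) 16.4 L; (b) 4.25 ppm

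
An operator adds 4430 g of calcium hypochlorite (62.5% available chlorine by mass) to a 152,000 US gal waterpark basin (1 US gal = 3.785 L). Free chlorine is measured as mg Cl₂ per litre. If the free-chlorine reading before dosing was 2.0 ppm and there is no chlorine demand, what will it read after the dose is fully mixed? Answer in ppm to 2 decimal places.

6.81 ppm

Volume: 152,000 US gal × 3.785 L/gal = 575,320 L.
Available chlorine delivered: 4430 g × 0.625 = 2769 g as Cl₂.
Concentration rise: 2769 g / 575,320 L = 4.813 mg/L = 4.81 ppm.
Final FC: 2.0 + 4.81 = 6.81 ppm.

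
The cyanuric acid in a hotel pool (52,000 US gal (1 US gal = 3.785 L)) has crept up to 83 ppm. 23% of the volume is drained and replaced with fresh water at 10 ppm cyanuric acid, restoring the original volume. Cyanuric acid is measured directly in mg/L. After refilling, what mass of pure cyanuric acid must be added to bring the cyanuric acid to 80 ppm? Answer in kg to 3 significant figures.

2.71 kg

Volume: 52,000 US gal × 3.785 L/gal = 196,820 L.
After draining 23% and refilling: 83 × 0.77 + 10 × 0.23 = 66.21 ppm.
Deficit to target: 80 − 66.21 = 13.79 mg/L.
Mass: 13.79 mg/L × 196,820 L = 2714 g cyanuric acid.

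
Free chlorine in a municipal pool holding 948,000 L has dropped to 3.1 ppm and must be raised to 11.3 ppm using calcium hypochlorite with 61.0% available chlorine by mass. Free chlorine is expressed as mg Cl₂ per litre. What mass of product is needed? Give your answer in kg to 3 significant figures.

12.7 kg

Chlorine deficit: 11.3 − 3.1 = 8.2 ppm = 8.2 mg/L as Cl₂.
Cl₂ equivalent needed: 8.2 mg/L × 948,000 L = 7,774,000 mg = 7774 g.
Product at 61.0% available chlorine: 7774 / 0.61 = 12,740 g.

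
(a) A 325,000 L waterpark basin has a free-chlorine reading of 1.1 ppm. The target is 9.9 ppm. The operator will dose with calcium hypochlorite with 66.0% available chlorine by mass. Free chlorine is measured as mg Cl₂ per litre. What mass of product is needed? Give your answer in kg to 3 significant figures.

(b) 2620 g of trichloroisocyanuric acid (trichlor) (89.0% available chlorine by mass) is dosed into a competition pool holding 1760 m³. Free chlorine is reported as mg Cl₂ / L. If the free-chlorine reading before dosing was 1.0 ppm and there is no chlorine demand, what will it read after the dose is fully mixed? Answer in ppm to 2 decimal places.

(a) 4.33 kg; (b) 2.32 ppm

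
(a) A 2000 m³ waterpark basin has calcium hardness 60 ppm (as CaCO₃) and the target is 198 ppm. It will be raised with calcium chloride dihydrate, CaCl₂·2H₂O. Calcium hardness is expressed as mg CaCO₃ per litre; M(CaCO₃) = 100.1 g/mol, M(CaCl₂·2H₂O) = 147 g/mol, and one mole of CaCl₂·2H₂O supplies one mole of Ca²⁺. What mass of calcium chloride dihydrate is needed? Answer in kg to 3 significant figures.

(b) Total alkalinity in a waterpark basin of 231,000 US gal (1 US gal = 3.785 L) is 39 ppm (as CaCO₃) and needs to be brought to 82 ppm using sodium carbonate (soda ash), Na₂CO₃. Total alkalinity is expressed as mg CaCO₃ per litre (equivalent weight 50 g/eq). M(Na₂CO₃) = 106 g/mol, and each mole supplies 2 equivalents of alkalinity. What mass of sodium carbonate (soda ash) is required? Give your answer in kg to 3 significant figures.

(a) 405 kg; (b) 39.9 kg

(a) Volume: 2000 m³ = 2,000,000 L.
(a) Hardness to add: (198 − 60) = 138 mg/L as CaCO₃ × 2,000,000 L = 276,000 g as CaCO₃.
(a) Moles of Ca²⁺ (1 mol Ca²⁺ ≡ 1 mol CaCO₃): 276,000 / 100.1 g/mol = 2757 mol.
(a) Mass of CaCl₂·2H₂O: 2757 × 147 = 405,300 g.

(b) Volume: 231,000 US gal × 3.785 L/gal = 874,335 L.
(b) Alkalinity to add: (82 − 39) = 43 mg/L as CaCO₃ × 874,335 L = 37,600 g as CaCO₃.
(b) Equivalents: 37,600 g ÷ 50 g/eq = 751.9 eq.
(b) Each mole of Na₂CO₃ supplies 2 eq, so 751.9 / 2 = 376 mol.
(b) Mass: 376 mol × 106 g/mol = 39,850 g.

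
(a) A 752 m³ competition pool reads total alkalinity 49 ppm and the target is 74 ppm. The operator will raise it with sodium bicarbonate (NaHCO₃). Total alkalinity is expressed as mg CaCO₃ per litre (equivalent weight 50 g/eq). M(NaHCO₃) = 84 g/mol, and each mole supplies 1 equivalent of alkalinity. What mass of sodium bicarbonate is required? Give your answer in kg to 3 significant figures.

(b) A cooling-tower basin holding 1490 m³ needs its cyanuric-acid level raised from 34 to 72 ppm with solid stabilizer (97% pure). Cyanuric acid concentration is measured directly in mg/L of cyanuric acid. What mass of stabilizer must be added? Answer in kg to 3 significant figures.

(a) Volume: 752 m³ = 752,000 L.
(a) Alkalinity to add: (74 − 49) = 25 mg/L as CaCO₃ × 752,000 L = 18,800 g as CaCO₃.
(a) Equivalents: 18,800 g ÷ 50 g/eq = 376 eq.
(a) NaHCO₃ supplies 1 eq per mole → 376 mol.
(a) Mass: 376 mol × 84 g/mol = 31,580 g.

(b) Volume: 1490 m³ = 1,490,000 L.
(b) CYA to add: (72 − 34) = 38 mg/L × 1,490,000 L = 56,620 g cyanuric acid.
(b) At 97% purity: 56,620 / 0.97 = 58,370 g product.

(a) 31.6 kg; (b) 58.4 kg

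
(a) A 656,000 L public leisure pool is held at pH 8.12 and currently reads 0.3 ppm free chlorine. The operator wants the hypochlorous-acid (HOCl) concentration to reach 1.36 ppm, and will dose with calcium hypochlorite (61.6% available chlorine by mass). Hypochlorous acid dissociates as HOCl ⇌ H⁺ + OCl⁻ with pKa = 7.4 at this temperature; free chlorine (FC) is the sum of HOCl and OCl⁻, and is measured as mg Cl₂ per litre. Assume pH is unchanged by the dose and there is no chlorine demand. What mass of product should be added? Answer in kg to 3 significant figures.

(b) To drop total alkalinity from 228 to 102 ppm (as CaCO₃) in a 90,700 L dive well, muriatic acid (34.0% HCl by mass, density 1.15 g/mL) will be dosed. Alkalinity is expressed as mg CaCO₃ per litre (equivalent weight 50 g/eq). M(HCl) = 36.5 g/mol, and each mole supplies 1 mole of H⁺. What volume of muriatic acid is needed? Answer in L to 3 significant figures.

(a) 8.73 kg; (b) 21.3 L

(a) [OCl⁻]/[HOCl] = 10^(pH − pKa) = 10^(8.12 − 7.4) = 5.248; fraction as HOCl = 1/(1 + 5.248) = 0.16.
(a) Free chlorine required for 1.36 ppm HOCl: 1.36 / 0.16 = 8.497 ppm.
(a) FC to add: 8.497 − 0.3 = 8.197 mg/L as Cl₂.
(a) Cl₂ equivalent: 8.197 mg/L × 656,000 L = 5377 g.
(a) Product at 61.6% available Cl: 5377 / 0.616 = 8730 g.

(b) Alkalinity to neutralize: (228 − 102) = 126 mg/L as CaCO₃ × 90,700 L = 11,430 g as CaCO₃.
(b) Equivalents of H⁺ required: 11,430 ÷ 50 g/eq = 228.6 eq = 228.6 mol HCl.
(b) Mass of HCl: 228.6 × 36.5 = 8343 g.
(b) Mass of 34.0% solution: 8343 / 0.34 = 24,540 g.
(b) Volume: 24,540 g ÷ 1.15 g/mL = 21,340 mL.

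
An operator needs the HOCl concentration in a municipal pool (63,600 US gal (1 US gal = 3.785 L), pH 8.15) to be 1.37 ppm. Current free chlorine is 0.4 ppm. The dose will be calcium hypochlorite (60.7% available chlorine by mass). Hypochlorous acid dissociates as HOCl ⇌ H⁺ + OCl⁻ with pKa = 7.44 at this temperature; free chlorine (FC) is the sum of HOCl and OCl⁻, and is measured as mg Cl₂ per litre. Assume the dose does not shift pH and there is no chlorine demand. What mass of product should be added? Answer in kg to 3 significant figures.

Volume: 63,600 US gal × 3.785 L/gal = 240,726 L.
[OCl⁻]/[HOCl] = 10^(pH − pKa) = 10^(8.15 − 7.44) = 5.129; fraction as HOCl = 1/(1 + 5.129) = 0.1632.
Free chlorine required for 1.37 ppm HOCl: 1.37 / 0.1632 = 8.396 ppm.
FC to add: 8.396 − 0.4 = 7.996 mg/L as Cl₂.
Cl₂ equivalent: 7.996 mg/L × 240,726 L = 1925 g.
Product at 60.7% available Cl: 1925 / 0.607 = 3171 g.

3.17 kg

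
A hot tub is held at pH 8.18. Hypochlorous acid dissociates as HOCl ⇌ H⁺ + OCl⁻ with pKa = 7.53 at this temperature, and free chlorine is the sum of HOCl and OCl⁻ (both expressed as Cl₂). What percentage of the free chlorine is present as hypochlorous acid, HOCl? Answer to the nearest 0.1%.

[OCl⁻]/[HOCl] = 10^(pH − pKa) = 10^(8.18 − 7.53) = 10^0.65 = 4.467.
Fraction as HOCl = 1 / (1 + 4.467) = 0.1829.

18.3%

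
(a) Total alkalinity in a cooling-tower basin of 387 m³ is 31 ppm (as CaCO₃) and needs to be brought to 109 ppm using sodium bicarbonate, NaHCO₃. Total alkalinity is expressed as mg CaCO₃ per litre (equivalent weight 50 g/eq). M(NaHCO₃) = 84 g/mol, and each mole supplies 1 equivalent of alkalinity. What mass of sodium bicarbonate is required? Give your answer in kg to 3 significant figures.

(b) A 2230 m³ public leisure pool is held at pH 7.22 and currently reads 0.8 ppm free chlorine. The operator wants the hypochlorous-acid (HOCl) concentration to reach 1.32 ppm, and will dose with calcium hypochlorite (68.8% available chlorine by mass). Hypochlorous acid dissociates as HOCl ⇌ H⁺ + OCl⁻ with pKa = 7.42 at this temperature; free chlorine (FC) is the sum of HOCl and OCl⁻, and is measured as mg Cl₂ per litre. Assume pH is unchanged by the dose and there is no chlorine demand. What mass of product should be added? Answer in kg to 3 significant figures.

(a) 50.7 kg; (b) 4.39 kg

(a) Volume: 387 m³ = 387,000 L.
(a) Alkalinity to add: (109 − 31) = 78 mg/L as CaCO₃ × 387,000 L = 30,190 g as CaCO₃.
(a) Equivalents: 30,190 g ÷ 50 g/eq = 603.7 eq.
(a) NaHCO₃ supplies 1 eq per mole → 603.7 mol.
(a) Mass: 603.7 mol × 84 g/mol = 50,710 g.

(b) Volume: 2230 m³ = 2,230,000 L.
(b) [OCl⁻]/[HOCl] = 10^(pH − pKa) = 10^(7.22 − 7.42) = 0.631; fraction as HOCl = 1/(1 + 0.631) = 0.6131.
(b) Free chlorine required for 1.32 ppm HOCl: 1.32 / 0.6131 = 2.153 ppm.
(b) FC to add: 2.153 − 0.8 = 1.353 mg/L as Cl₂.
(b) Cl₂ equivalent: 1.353 mg/L × 2,230,000 L = 3017 g.
(b) Product at 68.8% available Cl: 3017 / 0.688 = 4385 g.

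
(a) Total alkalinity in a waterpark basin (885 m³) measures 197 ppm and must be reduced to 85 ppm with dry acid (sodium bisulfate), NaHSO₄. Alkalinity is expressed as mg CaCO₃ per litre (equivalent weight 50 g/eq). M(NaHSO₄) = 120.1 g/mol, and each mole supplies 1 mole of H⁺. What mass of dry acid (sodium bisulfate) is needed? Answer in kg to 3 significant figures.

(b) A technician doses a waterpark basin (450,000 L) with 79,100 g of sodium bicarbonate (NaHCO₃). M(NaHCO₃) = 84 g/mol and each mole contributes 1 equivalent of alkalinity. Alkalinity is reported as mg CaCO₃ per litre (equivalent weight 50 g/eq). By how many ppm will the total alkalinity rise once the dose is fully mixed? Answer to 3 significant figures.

(a) 238 kg; (b) 105 ppm

(a) Volume: 885 m³ = 885,000 L.
(a) Alkalinity to neutralize: (197 − 85) = 112 mg/L as CaCO₃ × 885,000 L = 99,120 g as CaCO₃.
(a) Equivalents of H⁺ required: 99,120 ÷ 50 g/eq = 1982 eq = 1982 mol NaHSO₄.
(a) Mass of NaHSO₄: 1982 × 120.1 = 238,100 g.

(b) Moles of NaHCO₃: 79,100 g ÷ 84 g/mol = 941.7 mol → 941.7 eq of alkalinity.
(b) As CaCO₃: 941.7 eq × 50 g/eq = 47,080 g.
(b) Rise: 47,080 g / 450,000 L × 1000 = 104.6 mg/L.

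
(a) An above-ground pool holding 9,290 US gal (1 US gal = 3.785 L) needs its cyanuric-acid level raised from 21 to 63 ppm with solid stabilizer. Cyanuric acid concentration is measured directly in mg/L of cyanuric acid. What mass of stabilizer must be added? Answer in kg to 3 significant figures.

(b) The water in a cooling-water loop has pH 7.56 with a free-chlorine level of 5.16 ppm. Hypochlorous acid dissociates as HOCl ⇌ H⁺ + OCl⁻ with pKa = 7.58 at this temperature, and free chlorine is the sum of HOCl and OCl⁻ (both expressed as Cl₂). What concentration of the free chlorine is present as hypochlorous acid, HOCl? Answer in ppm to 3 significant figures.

(a) Volume: 9,290 US gal × 3.785 L/gal = 35,163 L.
(a) CYA to add: (63 − 21) = 42 mg/L × 35,163 L = 1477 g cyanuric acid.

(b) [OCl⁻]/[HOCl] = 10^(pH − pKa) = 10^(7.56 − 7.58) = 10^-0.02 = 0.955.
(b) Fraction as HOCl = 1 / (1 + 0.955) = 0.5115.
(b) HOCl = 0.5115 × 5.16 ppm = 2.639 ppm.

(a) 1.48 kg; (b) 2.64 ppm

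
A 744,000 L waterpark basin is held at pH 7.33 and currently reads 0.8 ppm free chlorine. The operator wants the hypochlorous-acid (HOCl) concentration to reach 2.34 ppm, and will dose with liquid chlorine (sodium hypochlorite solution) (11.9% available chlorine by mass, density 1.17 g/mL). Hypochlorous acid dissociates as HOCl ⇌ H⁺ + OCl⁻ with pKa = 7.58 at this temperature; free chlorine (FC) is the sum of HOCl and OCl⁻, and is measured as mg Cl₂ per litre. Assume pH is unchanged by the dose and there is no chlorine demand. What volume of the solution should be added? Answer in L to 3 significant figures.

15.3 L

[OCl⁻]/[HOCl] = 10^(pH − pKa) = 10^(7.33 − 7.58) = 0.5623; fraction as HOCl = 1/(1 + 0.5623) = 0.6401.
Free chlorine required for 2.34 ppm HOCl: 2.34 / 0.6401 = 3.656 ppm.
FC to add: 3.656 − 0.8 = 2.856 mg/L as Cl₂.
Cl₂ equivalent: 2.856 mg/L × 744,000 L = 2125 g.
Product at 11.9% available Cl: 2125 / 0.119 = 17,860 g.
Volume: 17,860 g ÷ 1.17 g/mL = 15,260 mL.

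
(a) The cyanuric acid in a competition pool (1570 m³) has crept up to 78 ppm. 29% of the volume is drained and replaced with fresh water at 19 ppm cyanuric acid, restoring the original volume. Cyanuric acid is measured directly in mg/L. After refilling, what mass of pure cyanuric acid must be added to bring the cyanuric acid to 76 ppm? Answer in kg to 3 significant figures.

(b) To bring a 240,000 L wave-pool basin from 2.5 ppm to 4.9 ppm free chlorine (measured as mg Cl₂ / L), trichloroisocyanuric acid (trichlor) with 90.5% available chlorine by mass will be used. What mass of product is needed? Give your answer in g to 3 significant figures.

(a) 23.7 kg; (b) 636 g

(a) Volume: 1570 m³ = 1,570,000 L.
(a) After draining 29% and refilling: 78 × 0.71 + 19 × 0.29 = 60.89 ppm.
(a) Deficit to target: 76 − 60.89 = 15.11 mg/L.
(a) Mass: 15.11 mg/L × 1,570,000 L = 23,720 g cyanuric acid.

(b) Chlorine deficit: 4.9 − 2.5 = 2.4 ppm = 2.4 mg/L as Cl₂.
(b) Cl₂ equivalent needed: 2.4 mg/L × 240,000 L = 576,000 mg = 576 g.
(b) Product at 90.5% available chlorine: 576 / 0.905 = 636.5 g.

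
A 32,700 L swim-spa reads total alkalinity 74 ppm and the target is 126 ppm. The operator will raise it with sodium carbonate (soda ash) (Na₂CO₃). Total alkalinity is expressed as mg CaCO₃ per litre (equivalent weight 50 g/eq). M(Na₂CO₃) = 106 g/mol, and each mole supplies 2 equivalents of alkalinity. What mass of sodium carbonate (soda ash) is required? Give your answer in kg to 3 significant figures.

1.80 kg

Alkalinity to add: (126 − 74) = 52 mg/L as CaCO₃ × 32,700 L = 1700 g as CaCO₃.
Equivalents: 1700 g ÷ 50 g/eq = 34.01 eq.
Each mole of Na₂CO₃ supplies 2 eq, so 34.01 / 2 = 17 mol.
Mass: 17 mol × 106 g/mol = 1802 g.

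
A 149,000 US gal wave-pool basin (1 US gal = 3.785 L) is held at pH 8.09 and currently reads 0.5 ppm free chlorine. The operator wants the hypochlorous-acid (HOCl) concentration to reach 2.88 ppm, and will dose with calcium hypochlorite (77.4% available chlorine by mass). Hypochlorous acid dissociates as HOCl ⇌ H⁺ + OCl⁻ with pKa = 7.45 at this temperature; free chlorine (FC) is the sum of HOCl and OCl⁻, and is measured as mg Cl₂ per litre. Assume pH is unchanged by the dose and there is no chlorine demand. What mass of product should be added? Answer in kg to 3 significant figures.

10.9 kg

Volume: 149,000 US gal × 3.785 L/gal = 563,965 L.
[OCl⁻]/[HOCl] = 10^(pH − pKa) = 10^(8.09 − 7.45) = 4.365; fraction as HOCl = 1/(1 + 4.365) = 0.1864.
Free chlorine required for 2.88 ppm HOCl: 2.88 / 0.1864 = 15.45 ppm.
FC to add: 15.45 − 0.5 = 14.95 mg/L as Cl₂.
Cl₂ equivalent: 14.95 mg/L × 563,965 L = 8432 g.
Product at 77.4% available Cl: 8432 / 0.774 = 10,890 g.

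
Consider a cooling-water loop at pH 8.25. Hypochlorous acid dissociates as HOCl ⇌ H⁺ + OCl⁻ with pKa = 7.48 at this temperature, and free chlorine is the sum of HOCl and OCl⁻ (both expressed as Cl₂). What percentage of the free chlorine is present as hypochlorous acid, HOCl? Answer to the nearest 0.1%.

[OCl⁻]/[HOCl] = 10^(pH − pKa) = 10^(8.25 − 7.48) = 10^0.77 = 5.888.
Fraction as HOCl = 1 / (1 + 5.888) = 0.1452.

14.5%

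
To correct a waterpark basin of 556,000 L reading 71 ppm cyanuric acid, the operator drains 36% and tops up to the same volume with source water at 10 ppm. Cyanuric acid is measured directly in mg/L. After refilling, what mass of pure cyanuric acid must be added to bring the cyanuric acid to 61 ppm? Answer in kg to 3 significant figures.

After draining 36% and refilling: 71 × 0.64 + 10 × 0.36 = 49.04 ppm.
Deficit to target: 61 − 49.04 = 11.96 mg/L.
Mass: 11.96 mg/L × 556,000 L = 6650 g cyanuric acid.

6.65 kg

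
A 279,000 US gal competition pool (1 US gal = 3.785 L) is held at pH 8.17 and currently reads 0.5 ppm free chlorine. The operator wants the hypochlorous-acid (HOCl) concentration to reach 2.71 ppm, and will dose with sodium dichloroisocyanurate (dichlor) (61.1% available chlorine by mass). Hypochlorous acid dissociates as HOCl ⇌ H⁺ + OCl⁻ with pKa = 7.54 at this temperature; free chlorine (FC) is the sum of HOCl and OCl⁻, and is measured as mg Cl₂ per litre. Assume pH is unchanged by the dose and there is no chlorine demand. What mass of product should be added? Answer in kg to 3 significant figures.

23.8 kg

Volume: 279,000 US gal × 3.785 L/gal = 1,056,015 L.
[OCl⁻]/[HOCl] = 10^(pH − pKa) = 10^(8.17 − 7.54) = 4.266; fraction as HOCl = 1/(1 + 4.266) = 0.1899.
Free chlorine required for 2.71 ppm HOCl: 2.71 / 0.1899 = 14.27 ppm.
FC to add: 14.27 − 0.5 = 13.77 mg/L as Cl₂.
Cl₂ equivalent: 13.77 mg/L × 1,056,015 L = 14,540 g.
Product at 61.1% available Cl: 14,540 / 0.611 = 23,800 g.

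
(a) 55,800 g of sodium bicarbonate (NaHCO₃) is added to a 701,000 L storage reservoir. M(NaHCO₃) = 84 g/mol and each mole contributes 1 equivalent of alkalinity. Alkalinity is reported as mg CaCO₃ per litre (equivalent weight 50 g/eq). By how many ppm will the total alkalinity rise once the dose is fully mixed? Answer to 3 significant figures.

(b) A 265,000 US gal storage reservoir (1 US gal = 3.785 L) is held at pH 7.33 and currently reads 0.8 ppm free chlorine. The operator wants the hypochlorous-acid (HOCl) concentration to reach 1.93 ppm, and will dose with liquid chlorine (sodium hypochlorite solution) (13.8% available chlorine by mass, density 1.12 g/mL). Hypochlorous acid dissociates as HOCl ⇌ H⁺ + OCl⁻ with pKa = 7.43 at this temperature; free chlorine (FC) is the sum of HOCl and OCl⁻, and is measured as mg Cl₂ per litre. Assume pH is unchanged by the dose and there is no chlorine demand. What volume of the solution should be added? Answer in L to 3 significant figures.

(a) 47.4 ppm; (b) 17.3 L

(a) Moles of NaHCO₃: 55,800 g ÷ 84 g/mol = 664.3 mol → 664.3 eq of alkalinity.
(a) As CaCO₃: 664.3 eq × 50 g/eq = 33,210 g.
(a) Rise: 33,210 g / 701,000 L × 1000 = 47.38 mg/L.

(b) Volume: 265,000 US gal × 3.785 L/gal = 1,003,025 L.
(b) [OCl⁻]/[HOCl] = 10^(pH − pKa) = 10^(7.33 − 7.43) = 0.7943; fraction as HOCl = 1/(1 + 0.7943) = 0.5573.
(b) Free chlorine required for 1.93 ppm HOCl: 1.93 / 0.5573 = 3.463 ppm.
(b) FC to add: 3.463 − 0.8 = 2.663 mg/L as Cl₂.
(b) Cl₂ equivalent: 2.663 mg/L × 1,003,025 L = 2671 g.
(b) Product at 13.8% available Cl: 2671 / 0.138 = 19,360 g.
(b) Volume: 19,360 g ÷ 1.12 g/mL = 17,280 mL.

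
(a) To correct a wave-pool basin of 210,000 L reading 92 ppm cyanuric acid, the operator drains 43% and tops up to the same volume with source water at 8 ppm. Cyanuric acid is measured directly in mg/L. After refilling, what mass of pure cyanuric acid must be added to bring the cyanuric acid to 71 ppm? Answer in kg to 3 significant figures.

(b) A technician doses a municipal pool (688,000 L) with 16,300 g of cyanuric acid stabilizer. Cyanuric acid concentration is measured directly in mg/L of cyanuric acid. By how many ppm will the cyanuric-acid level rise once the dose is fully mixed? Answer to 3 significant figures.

(a) After draining 43% and refilling: 92 × 0.57 + 8 × 0.43 = 55.88 ppm.
(a) Deficit to target: 71 − 55.88 = 15.12 mg/L.
(a) Mass: 15.12 mg/L × 210,000 L = 3175 g cyanuric acid.

(b) Rise: 16,300 g / 688,000 L × 1000 = 23.69 mg/L.

(a) 3.18 kg; (b) 23.7 ppm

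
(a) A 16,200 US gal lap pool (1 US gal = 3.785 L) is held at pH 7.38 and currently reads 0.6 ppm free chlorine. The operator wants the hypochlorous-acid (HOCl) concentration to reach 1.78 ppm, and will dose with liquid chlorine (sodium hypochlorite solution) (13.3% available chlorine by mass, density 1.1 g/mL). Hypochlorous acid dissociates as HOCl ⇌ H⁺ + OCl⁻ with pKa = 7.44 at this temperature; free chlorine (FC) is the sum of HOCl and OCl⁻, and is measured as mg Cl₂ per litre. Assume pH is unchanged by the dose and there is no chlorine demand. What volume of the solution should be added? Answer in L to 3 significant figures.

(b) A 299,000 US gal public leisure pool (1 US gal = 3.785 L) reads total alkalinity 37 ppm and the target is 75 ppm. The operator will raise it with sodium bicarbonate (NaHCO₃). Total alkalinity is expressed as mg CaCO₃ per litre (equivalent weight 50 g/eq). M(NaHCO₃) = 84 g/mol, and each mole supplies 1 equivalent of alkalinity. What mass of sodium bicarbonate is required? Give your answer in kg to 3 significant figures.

(a) 1.14 L; (b) 72.2 kg

(a) Volume: 16,200 US gal × 3.785 L/gal = 61,317 L.
(a) [OCl⁻]/[HOCl] = 10^(pH − pKa) = 10^(7.38 − 7.44) = 0.871; fraction as HOCl = 1/(1 + 0.871) = 0.5345.
(a) Free chlorine required for 1.78 ppm HOCl: 1.78 / 0.5345 = 3.33 ppm.
(a) FC to add: 3.33 − 0.6 = 2.73 mg/L as Cl₂.
(a) Cl₂ equivalent: 2.73 mg/L × 61,317 L = 167.4 g.
(a) Product at 13.3% available Cl: 167.4 / 0.133 = 1259 g.
(a) Volume: 1259 g ÷ 1.1 g/mL = 1144 mL.

(b) Volume: 299,000 US gal × 3.785 L/gal = 1,131,715 L.
(b) Alkalinity to add: (75 − 37) = 38 mg/L as CaCO₃ × 1,131,715 L = 43,010 g as CaCO₃.
(b) Equivalents: 43,010 g ÷ 50 g/eq = 860.1 eq.
(b) NaHCO₃ supplies 1 eq per mole → 860.1 mol.
(b) Mass: 860.1 mol × 84 g/mol = 72,250 g.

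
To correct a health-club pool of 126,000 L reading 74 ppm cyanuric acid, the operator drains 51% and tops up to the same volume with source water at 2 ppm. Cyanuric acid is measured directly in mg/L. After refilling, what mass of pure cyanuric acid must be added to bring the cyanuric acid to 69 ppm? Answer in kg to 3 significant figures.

After draining 51% and refilling: 74 × 0.49 + 2 × 0.51 = 37.28 ppm.
Deficit to target: 69 − 37.28 = 31.72 mg/L.
Mass: 31.72 mg/L × 126,000 L = 3997 g cyanuric acid.

4.00 kg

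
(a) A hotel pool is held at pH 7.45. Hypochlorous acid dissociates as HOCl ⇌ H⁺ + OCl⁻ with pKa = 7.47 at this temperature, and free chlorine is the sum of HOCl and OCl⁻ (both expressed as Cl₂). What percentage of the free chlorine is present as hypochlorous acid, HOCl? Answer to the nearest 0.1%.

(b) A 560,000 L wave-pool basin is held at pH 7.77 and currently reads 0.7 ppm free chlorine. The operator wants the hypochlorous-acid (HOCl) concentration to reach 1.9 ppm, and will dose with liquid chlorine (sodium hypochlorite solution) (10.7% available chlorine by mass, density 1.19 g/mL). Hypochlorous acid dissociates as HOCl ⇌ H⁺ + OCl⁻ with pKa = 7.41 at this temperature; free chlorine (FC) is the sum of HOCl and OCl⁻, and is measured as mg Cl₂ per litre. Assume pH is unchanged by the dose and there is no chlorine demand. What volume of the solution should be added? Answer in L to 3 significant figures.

(a) [OCl⁻]/[HOCl] = 10^(pH − pKa) = 10^(7.45 − 7.47) = 10^-0.02 = 0.955.
(a) Fraction as HOCl = 1 / (1 + 0.955) = 0.5115.

(b) [OCl⁻]/[HOCl] = 10^(pH − pKa) = 10^(7.77 − 7.41) = 2.291; fraction as HOCl = 1/(1 + 2.291) = 0.3039.
(b) Free chlorine required for 1.9 ppm HOCl: 1.9 / 0.3039 = 6.253 ppm.
(b) FC to add: 6.253 − 0.7 = 5.553 mg/L as Cl₂.
(b) Cl₂ equivalent: 5.553 mg/L × 560,000 L = 3109 g.
(b) Product at 10.7% available Cl: 3109 / 0.107 = 29,060 g.
(b) Volume: 29,060 g ÷ 1.19 g/mL = 24,420 mL.

(a) 51.2%; (b) 24.4 L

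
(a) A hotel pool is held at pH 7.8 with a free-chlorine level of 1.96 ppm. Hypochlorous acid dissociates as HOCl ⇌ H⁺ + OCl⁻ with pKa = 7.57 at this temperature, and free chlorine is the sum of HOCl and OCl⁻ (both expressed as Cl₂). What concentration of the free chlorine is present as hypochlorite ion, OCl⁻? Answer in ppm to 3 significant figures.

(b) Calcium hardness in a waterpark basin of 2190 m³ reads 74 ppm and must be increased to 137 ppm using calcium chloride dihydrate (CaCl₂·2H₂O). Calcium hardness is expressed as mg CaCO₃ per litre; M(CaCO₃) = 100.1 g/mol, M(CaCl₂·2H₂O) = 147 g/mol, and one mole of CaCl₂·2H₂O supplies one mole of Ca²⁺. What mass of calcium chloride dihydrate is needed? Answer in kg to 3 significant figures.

(a) 1.23 ppm; (b) 203 kg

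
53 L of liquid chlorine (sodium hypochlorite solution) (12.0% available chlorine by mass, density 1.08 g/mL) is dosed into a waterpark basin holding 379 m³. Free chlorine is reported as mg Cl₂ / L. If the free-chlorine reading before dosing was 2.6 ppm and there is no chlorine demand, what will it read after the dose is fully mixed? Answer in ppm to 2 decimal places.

Volume: 379 m³ = 379,000 L.
Mass of solution: 53 L × 1000 mL/L × 1.08 g/mL = 57,240 g.
Available chlorine delivered: 57,240 g × 0.12 = 6869 g as Cl₂.
Concentration rise: 6869 g / 379,000 L = 18.12 mg/L = 18.12 ppm.
Final FC: 2.6 + 18.12 = 20.72 ppm.

20.72 ppm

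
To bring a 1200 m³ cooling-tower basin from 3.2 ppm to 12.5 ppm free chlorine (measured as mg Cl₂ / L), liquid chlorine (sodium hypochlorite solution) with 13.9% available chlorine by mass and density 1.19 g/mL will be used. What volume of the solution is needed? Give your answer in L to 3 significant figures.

67.5 L

Volume: 1200 m³ = 1,200,000 L.
Chlorine deficit: 12.5 − 3.2 = 9.3 ppm = 9.3 mg/L as Cl₂.
Cl₂ equivalent needed: 9.3 mg/L × 1,200,000 L = 11,160,000 mg = 11,160 g.
Product at 13.9% available chlorine: 11,160 / 0.139 = 80,290 g.
Volume at density 1.19 g/mL: 80,290 g ÷ 1.19 g/mL = 67,470 mL.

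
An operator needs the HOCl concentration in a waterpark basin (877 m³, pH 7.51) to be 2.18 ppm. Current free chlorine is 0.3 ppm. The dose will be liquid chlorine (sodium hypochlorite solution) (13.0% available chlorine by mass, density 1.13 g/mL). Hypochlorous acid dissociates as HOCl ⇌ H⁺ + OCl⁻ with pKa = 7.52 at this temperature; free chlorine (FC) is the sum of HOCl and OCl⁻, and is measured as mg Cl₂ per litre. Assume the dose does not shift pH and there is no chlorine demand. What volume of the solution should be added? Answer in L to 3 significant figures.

Volume: 877 m³ = 877,000 L.
[OCl⁻]/[HOCl] = 10^(pH − pKa) = 10^(7.51 − 7.52) = 0.9772; fraction as HOCl = 1/(1 + 0.9772) = 0.5058.
Free chlorine required for 2.18 ppm HOCl: 2.18 / 0.5058 = 4.31 ppm.
FC to add: 4.31 − 0.3 = 4.01 mg/L as Cl₂.
Cl₂ equivalent: 4.01 mg/L × 877,000 L = 3517 g.
Product at 13.0% available Cl: 3517 / 0.13 = 27,050 g.
Volume: 27,050 g ÷ 1.13 g/mL = 23,940 mL.

23.9 L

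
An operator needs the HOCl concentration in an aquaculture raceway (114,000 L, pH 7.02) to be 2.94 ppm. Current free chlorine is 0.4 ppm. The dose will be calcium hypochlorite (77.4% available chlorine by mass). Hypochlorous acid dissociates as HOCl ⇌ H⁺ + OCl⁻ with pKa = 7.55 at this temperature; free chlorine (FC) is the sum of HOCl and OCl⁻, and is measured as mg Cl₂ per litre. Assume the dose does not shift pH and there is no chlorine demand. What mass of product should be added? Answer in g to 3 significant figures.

[OCl⁻]/[HOCl] = 10^(pH − pKa) = 10^(7.02 − 7.55) = 0.2951; fraction as HOCl = 1/(1 + 0.2951) = 0.7721.
Free chlorine required for 2.94 ppm HOCl: 2.94 / 0.7721 = 3.808 ppm.
FC to add: 3.808 − 0.4 = 3.408 mg/L as Cl₂.
Cl₂ equivalent: 3.408 mg/L × 114,000 L = 388.5 g.
Product at 77.4% available Cl: 388.5 / 0.774 = 501.9 g.

502 g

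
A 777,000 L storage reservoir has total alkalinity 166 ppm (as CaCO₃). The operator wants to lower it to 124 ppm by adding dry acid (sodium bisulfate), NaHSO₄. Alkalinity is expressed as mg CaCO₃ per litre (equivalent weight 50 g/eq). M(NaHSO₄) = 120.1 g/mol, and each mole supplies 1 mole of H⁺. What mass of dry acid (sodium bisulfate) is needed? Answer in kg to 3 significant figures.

78.4 kg

Alkalinity to neutralize: (166 − 124) = 42 mg/L as CaCO₃ × 777,000 L = 32,630 g as CaCO₃.
Equivalents of H⁺ required: 32,630 ÷ 50 g/eq = 652.7 eq = 652.7 mol NaHSO₄.
Mass of NaHSO₄: 652.7 × 120.1 = 78,390 g.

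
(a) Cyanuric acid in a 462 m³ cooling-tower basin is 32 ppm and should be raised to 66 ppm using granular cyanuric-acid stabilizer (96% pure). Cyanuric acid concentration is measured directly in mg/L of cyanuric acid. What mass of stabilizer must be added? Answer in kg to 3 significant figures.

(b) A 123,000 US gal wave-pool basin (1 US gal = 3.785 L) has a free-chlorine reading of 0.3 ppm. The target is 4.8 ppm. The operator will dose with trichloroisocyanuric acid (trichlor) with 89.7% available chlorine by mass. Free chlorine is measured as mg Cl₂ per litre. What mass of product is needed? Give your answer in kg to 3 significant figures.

(a) 16.4 kg; (b) 2.34 kg

(a) Volume: 462 m³ = 462,000 L.
(a) CYA to add: (66 − 32) = 34 mg/L × 462,000 L = 15,710 g cyanuric acid.
(a) At 96% purity: 15,710 / 0.96 = 16,360 g product.

(b) Volume: 123,000 US gal × 3.785 L/gal = 465,555 L.
(b) Chlorine deficit: 4.8 − 0.3 = 4.5 ppm = 4.5 mg/L as Cl₂.
(b) Cl₂ equivalent needed: 4.5 mg/L × 465,555 L = 2,095,000 mg = 2095 g.
(b) Product at 89.7% available chlorine: 2095 / 0.897 = 2336 g.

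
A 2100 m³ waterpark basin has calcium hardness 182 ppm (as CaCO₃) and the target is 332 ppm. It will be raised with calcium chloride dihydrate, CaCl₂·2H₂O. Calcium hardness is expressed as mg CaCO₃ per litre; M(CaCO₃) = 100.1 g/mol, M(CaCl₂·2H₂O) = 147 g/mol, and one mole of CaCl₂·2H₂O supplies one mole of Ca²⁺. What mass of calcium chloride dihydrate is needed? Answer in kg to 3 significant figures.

Volume: 2100 m³ = 2,100,000 L.
Hardness to add: (332 − 182) = 150 mg/L as CaCO₃ × 2,100,000 L = 315,000 g as CaCO₃.
Moles of Ca²⁺ (1 mol Ca²⁺ ≡ 1 mol CaCO₃): 315,000 / 100.1 g/mol = 3147 mol.
Mass of CaCl₂·2H₂O: 3147 × 147 = 462,600 g.

463 kg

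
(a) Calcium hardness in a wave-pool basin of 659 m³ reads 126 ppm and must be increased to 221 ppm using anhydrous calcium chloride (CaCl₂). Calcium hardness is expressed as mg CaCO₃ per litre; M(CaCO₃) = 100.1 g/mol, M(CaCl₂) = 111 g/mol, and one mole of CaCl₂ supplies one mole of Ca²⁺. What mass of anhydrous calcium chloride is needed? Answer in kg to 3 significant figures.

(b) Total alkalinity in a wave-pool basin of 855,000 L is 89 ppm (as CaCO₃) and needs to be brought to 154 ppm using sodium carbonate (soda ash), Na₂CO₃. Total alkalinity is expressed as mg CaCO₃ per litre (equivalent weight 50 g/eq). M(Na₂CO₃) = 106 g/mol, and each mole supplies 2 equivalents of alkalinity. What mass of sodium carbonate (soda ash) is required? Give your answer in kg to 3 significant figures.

(a) 69.4 kg; (b) 58.9 kg

(a) Volume: 659 m³ = 659,000 L.
(a) Hardness to add: (221 − 126) = 95 mg/L as CaCO₃ × 659,000 L = 62,600 g as CaCO₃.
(a) Moles of Ca²⁺ (1 mol Ca²⁺ ≡ 1 mol CaCO₃): 62,600 / 100.1 g/mol = 625.4 mol.
(a) Mass of CaCl₂: 625.4 × 111 = 69,420 g.

(b) Alkalinity to add: (154 − 89) = 65 mg/L as CaCO₃ × 855,000 L = 55,580 g as CaCO₃.
(b) Equivalents: 55,580 g ÷ 50 g/eq = 1112 eq.
(b) Each mole of Na₂CO₃ supplies 2 eq, so 1112 / 2 = 555.8 mol.
(b) Mass: 555.8 mol × 106 g/mol = 58,910 g.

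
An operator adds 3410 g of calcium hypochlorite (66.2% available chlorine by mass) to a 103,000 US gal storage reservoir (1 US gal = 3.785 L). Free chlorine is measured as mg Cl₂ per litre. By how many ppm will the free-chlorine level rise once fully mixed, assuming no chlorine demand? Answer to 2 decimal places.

Volume: 103,000 US gal × 3.785 L/gal = 389,855 L.
Available chlorine delivered: 3410 g × 0.662 = 2257 g as Cl₂.
Concentration rise: 2257 g / 389,855 L = 5.79 mg/L = 5.79 ppm.

5.79 ppm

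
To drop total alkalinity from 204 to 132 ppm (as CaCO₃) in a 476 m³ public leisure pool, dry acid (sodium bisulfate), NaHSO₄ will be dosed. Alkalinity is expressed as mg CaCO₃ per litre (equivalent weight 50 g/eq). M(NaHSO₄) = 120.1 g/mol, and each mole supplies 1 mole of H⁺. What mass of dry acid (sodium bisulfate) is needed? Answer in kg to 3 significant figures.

82.3 kg

Volume: 476 m³ = 476,000 L.
Alkalinity to neutralize: (204 − 132) = 72 mg/L as CaCO₃ × 476,000 L = 34,270 g as CaCO₃.
Equivalents of H⁺ required: 34,270 ÷ 50 g/eq = 685.4 eq = 685.4 mol NaHSO₄.
Mass of NaHSO₄: 685.4 × 120.1 = 82,320 g.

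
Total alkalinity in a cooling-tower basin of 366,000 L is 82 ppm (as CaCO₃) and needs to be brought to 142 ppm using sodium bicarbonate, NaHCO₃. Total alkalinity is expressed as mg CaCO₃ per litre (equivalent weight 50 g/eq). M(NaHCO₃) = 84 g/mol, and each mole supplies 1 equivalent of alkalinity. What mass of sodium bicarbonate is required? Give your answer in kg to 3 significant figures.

Alkalinity to add: (142 − 82) = 60 mg/L as CaCO₃ × 366,000 L = 21,960 g as CaCO₃.
Equivalents: 21,960 g ÷ 50 g/eq = 439.2 eq.
NaHCO₃ supplies 1 eq per mole → 439.2 mol.
Mass: 439.2 mol × 84 g/mol = 36,890 g.

36.9 kg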